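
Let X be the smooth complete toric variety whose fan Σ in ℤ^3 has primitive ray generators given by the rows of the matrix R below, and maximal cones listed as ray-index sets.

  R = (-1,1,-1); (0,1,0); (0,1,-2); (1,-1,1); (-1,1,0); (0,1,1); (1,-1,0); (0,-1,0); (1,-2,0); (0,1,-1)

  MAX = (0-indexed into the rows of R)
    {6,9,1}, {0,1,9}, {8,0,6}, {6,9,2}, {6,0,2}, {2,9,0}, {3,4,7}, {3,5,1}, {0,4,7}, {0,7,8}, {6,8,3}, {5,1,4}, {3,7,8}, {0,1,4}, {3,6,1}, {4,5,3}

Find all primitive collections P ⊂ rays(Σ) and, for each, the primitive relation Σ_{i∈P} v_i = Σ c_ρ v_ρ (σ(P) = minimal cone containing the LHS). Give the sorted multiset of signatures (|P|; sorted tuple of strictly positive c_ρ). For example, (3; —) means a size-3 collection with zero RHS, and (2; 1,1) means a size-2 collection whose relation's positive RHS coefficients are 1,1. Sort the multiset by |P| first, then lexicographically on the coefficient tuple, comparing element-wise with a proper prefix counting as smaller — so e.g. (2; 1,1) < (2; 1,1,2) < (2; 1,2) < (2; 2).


The 24 primitive collections of Σ (r=10, n=3):

  P = {0,3}:  v_{0} + v_{3} = 0  →  sig = (2; —)
  P = {1,7}:  v_{1} + v_{7} = 0  →  sig = (2; —)
  P = {4,6}:  v_{4} + v_{6} = 0  →  sig = (2; —)
  P = {1,8}:  v_{1} + v_{8} = v_{6}  →  sig = (2; 1)
  P = {4,8}:  v_{4} + v_{8} = v_{7}  →  sig = (2; 1)
  P = {5,8}:  v_{5} + v_{8} = v_{3}  →  sig = (2; 1)
  P = {6,7}:  v_{6} + v_{7} = v_{8}  →  sig = (2; 1)
  P = {0,5}:  v_{0} + v_{5} = v_{1} + v_{4}  →  sig = (2; 1,1)
  P = {2,3}:  v_{2} + v_{3} = v_{6} + v_{9}  →  sig = (2; 1,1)
  P = {2,4}:  v_{2} + v_{4} = v_{0} + v_{9}  →  sig = (2; 1,1)
  P = {2,5}:  v_{2} + v_{5} = v_{1} + v_{9}  →  sig = (2; 1,1)
  P = {3,9}:  v_{3} + v_{9} = v_{1} + v_{6}  →  sig = (2; 1,1)
  P = {4,9}:  v_{4} + v_{9} = v_{0} + v_{1}  →  sig = (2; 1,1)
  P = {5,6}:  v_{5} + v_{6} = v_{1} + v_{3}  →  sig = (2; 1,1)
  P = {5,7}:  v_{5} + v_{7} = v_{3} + v_{4}  →  sig = (2; 1,1)
  P = {7,9}:  v_{7} + v_{9} = v_{0} + v_{6}  →  sig = (2; 1,1)
  P = {8,9}:  v_{8} + v_{9} = v_{0} + 2·v_{6}  →  sig = (2; 1,2)
  P = {1,2}:  v_{1} + v_{2} = 2·v_{9}  →  sig = (2; 2)
  P = {5,9}:  v_{5} + v_{9} = 2·v_{1}  →  sig = (2; 2)
  P = {2,7}:  v_{2} + v_{7} = 2·v_{0} + 2·v_{6}  →  sig = (2; 2,2)
  P = {2,8}:  v_{2} + v_{8} = 2·v_{0} + 3·v_{6}  →  sig = (2; 2,3)
  P = {0,1,6}:  v_{0} + v_{1} + v_{6} = v_{9}  →  sig = (3; 1)
  P = {0,6,9}:  v_{0} + v_{6} + v_{9} = v_{2}  →  sig = (3; 1)
  P = {1,3,4}:  v_{1} + v_{3} + v_{4} = v_{5}  →  sig = (3; 1)

Hence PRS(X_Σ) =
[(2; —), (2; —), (2; —), (2; 1), (2; 1), (2; 1), (2; 1), (2; 1,1), (2; 1,1), (2; 1,1), (2; 1,1), (2; 1,1), (2; 1,1), (2; 1,1), (2; 1,1), (2; 1,1), (2; 1,2), (2; 2), (2; 2), (2; 2,2), (2; 2,3), (3; 1), (3; 1), (3; 1)]


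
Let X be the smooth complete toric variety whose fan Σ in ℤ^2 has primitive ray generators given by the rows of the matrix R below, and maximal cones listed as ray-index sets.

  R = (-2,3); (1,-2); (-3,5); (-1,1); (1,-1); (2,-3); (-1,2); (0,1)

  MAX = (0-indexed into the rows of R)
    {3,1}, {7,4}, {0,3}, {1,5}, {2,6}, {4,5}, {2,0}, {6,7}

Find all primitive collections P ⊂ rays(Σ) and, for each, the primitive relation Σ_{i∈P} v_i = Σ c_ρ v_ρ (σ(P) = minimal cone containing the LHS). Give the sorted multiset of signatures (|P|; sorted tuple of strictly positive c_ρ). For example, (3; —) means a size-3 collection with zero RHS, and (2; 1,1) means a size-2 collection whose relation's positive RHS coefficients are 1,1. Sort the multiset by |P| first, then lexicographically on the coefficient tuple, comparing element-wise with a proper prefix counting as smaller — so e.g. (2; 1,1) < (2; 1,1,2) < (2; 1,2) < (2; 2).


Primitive collections (20):

  P={0,5}:  v_{0} + v_{5} = 0  →  sig = (2; —)
  P={1,6}:  v_{1} + v_{6} = 0  →  sig = (2; —)
  P={3,4}:  v_{3} + v_{4} = 0  →  sig = (2; —)
  P={0,1}:  v_{0} + v_{1} = v_{3}  →  sig = (2; 1)
  P={0,4}:  v_{0} + v_{4} = v_{6}  →  sig = (2; 1)
  P={0,6}:  v_{0} + v_{6} = v_{2}  →  sig = (2; 1)
  P={1,2}:  v_{1} + v_{2} = v_{0}  →  sig = (2; 1)
  P={1,4}:  v_{1} + v_{4} = v_{5}  →  sig = (2; 1)
  P={1,7}:  v_{1} + v_{7} = v_{4}  →  sig = (2; 1)
  P={2,5}:  v_{2} + v_{5} = v_{6}  →  sig = (2; 1)
  P={3,5}:  v_{3} + v_{5} = v_{1}  →  sig = (2; 1)
  P={3,6}:  v_{3} + v_{6} = v_{0}  →  sig = (2; 1)
  P={3,7}:  v_{3} + v_{7} = v_{6}  →  sig = (2; 1)
  P={4,6}:  v_{4} + v_{6} = v_{7}  →  sig = (2; 1)
  P={5,6}:  v_{5} + v_{6} = v_{4}  →  sig = (2; 1)
  P={0,7}:  v_{0} + v_{7} = 2·v_{6}  →  sig = (2; 2)
  P={2,3}:  v_{2} + v_{3} = 2·v_{0}  →  sig = (2; 2)
  P={2,4}:  v_{2} + v_{4} = 2·v_{6}  →  sig = (2; 2)
  P={5,7}:  v_{5} + v_{7} = 2·v_{4}  →  sig = (2; 2)
  P={2,7}:  v_{2} + v_{7} = 3·v_{6}  →  sig = (2; 3)

Sorted signature multiset PRS(X):
{ (2; —) ×3,  (2; 1) ×12,  (2; 2) ×4,  (2; 3) }


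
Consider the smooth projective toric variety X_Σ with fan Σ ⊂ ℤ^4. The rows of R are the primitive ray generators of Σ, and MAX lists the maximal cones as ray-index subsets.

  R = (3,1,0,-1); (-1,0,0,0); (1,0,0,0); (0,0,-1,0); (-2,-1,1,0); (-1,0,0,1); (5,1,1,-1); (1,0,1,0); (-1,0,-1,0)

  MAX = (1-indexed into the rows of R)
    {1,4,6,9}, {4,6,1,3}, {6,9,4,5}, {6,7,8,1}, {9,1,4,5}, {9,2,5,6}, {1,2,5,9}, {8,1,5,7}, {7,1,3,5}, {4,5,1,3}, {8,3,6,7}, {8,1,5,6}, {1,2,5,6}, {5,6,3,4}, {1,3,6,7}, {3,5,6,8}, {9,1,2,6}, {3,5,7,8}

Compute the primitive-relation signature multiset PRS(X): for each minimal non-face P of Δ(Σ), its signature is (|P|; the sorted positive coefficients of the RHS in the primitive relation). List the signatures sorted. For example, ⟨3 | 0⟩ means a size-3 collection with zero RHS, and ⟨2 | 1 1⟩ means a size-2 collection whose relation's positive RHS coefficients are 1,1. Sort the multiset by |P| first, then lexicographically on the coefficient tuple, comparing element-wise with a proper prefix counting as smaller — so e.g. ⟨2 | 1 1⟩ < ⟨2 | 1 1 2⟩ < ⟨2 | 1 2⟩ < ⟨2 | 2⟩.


|primitive collections| = 14. Relations:

  • {2,3}:  v_{2} + v_{3} = 0  ⇒ sig = ⟨2 | 0⟩
  • {8,9}:  v_{8} + v_{9} = 0  ⇒ sig = ⟨2 | 0⟩
  • {2,4}:  v_{2} + v_{4} = v_{9}  ⇒ sig = ⟨2 | 1⟩
  • {3,9}:  v_{3} + v_{9} = v_{4}  ⇒ sig = ⟨2 | 1⟩
  • {4,8}:  v_{4} + v_{8} = v_{3}  ⇒ sig = ⟨2 | 1⟩
  • {2,7}:  v_{2} + v_{7} = v_{1} + v_{8}  ⇒ sig = ⟨2 | 1 1⟩
  • {7,9}:  v_{7} + v_{9} = v_{1} + v_{3}  ⇒ sig = ⟨2 | 1 1⟩
  • {2,8}:  v_{2} + v_{8} = v_{1} + v_{5} + v_{6}  ⇒ sig = ⟨2 | 1 1 1⟩
  • {4,7}:  v_{4} + v_{7} = v_{1} + 2·v_{3}  ⇒ sig = ⟨2 | 1 2⟩
  • {1,3,8}:  v_{1} + v_{3} + v_{8} = v_{7}  ⇒ sig = ⟨3 | 1⟩
  • {5,6,7}:  v_{5} + v_{6} + v_{7} = 2·v_{8}  ⇒ sig = ⟨3 | 2⟩
  • {1,4,5,6}:  v_{1} + v_{4} + v_{5} + v_{6} = 0  ⇒ sig = ⟨4 | 0⟩
  • {1,3,5,6}:  v_{1} + v_{3} + v_{5} + v_{6} = v_{8}  ⇒ sig = ⟨4 | 1⟩
  • {1,5,6,9}:  v_{1} + v_{5} + v_{6} + v_{9} = v_{2}  ⇒ sig = ⟨4 | 1⟩

Signatures (|P|; sorted positive RHS coefficients), sorted:
[⟨2 | 0⟩, ⟨2 | 0⟩, ⟨2 | 1⟩, ⟨2 | 1⟩, ⟨2 | 1⟩, ⟨2 | 1 1⟩, ⟨2 | 1 1⟩, ⟨2 | 1 1 1⟩, ⟨2 | 1 2⟩, ⟨3 | 1⟩, ⟨3 | 2⟩, ⟨4 | 0⟩, ⟨4 | 1⟩, ⟨4 | 1⟩]


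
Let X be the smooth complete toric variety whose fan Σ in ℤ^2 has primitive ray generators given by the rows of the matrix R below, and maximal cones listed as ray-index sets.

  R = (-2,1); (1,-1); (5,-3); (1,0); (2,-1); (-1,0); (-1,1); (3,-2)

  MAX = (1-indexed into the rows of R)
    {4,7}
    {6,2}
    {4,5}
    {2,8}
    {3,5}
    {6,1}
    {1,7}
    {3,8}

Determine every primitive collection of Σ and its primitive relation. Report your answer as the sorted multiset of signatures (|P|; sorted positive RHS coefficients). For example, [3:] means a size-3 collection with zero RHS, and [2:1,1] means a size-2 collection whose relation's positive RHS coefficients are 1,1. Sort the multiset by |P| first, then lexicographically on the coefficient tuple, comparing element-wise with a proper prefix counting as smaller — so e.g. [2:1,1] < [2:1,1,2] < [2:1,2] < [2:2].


|primitive collections| = 20. Relations:

  P={1,5}:  v_{1} + v_{5} = 0 ; sig = [2:]
  P={2,7}:  v_{2} + v_{7} = 0 ; sig = [2:]
  P={4,6}:  v_{4} + v_{6} = 0 ; sig = [2:]
  P={1,2}:  v_{1} + v_{2} = v_{6} ; sig = [2:1]
  P={1,3}:  v_{1} + v_{3} = v_{8} ; sig = [2:1]
  P={1,4}:  v_{1} + v_{4} = v_{7} ; sig = [2:1]
  P={1,8}:  v_{1} + v_{8} = v_{2} ; sig = [2:1]
  P={2,4}:  v_{2} + v_{4} = v_{5} ; sig = [2:1]
  P={2,5}:  v_{2} + v_{5} = v_{8} ; sig = [2:1]
  P={5,6}:  v_{5} + v_{6} = v_{2} ; sig = [2:1]
  P={5,7}:  v_{5} + v_{7} = v_{4} ; sig = [2:1]
  P={5,8}:  v_{5} + v_{8} = v_{3} ; sig = [2:1]
  P={6,7}:  v_{6} + v_{7} = v_{1} ; sig = [2:1]
  P={7,8}:  v_{7} + v_{8} = v_{5} ; sig = [2:1]
  P={3,6}:  v_{3} + v_{6} = v_{2} + v_{8} ; sig = [2:1,1]
  P={2,3}:  v_{2} + v_{3} = 2·v_{8} ; sig = [2:2]
  P={3,7}:  v_{3} + v_{7} = 2·v_{5} ; sig = [2:2]
  P={4,8}:  v_{4} + v_{8} = 2·v_{5} ; sig = [2:2]
  P={6,8}:  v_{6} + v_{8} = 2·v_{2} ; sig = [2:2]
  P={3,4}:  v_{3} + v_{4} = 3·v_{5} ; sig = [2:3]

Hence PRS(X_Σ) =
    [2:]
    [2:]
    [2:]
    [2:1]
    [2:1]
    [2:1]
    [2:1]
    [2:1]
    [2:1]
    [2:1]
    [2:1]
    [2:1]
    [2:1]
    [2:1]
    [2:1,1]
    [2:2]
    [2:2]
    [2:2]
    [2:2]
    [2:3]


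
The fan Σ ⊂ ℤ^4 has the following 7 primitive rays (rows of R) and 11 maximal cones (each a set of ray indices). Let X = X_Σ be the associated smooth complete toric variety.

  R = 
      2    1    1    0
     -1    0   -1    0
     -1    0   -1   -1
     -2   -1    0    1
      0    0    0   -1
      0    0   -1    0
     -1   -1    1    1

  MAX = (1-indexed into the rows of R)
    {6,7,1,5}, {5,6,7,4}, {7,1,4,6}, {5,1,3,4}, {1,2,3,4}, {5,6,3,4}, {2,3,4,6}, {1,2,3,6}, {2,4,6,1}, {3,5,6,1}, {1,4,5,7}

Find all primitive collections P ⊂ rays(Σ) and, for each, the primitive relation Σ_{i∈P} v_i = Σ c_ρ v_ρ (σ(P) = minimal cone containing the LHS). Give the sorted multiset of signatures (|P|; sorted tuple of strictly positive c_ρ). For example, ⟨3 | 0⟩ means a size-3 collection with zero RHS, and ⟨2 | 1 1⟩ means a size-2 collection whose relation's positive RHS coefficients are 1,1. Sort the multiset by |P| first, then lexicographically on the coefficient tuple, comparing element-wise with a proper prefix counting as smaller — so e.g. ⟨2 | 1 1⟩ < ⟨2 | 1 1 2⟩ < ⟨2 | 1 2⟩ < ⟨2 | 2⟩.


5 minimal non-faces of Δ(Σ) (on 7 rays):

  P={2,5}:  v_{2} + v_{5} = v_{3}  →  sig = ⟨2 | 1⟩
  P={2,7}:  v_{2} + v_{7} = v_{4}  →  sig = ⟨2 | 1⟩
  P={3,7}:  v_{3} + v_{7} = v_{4} + v_{5}  →  sig = ⟨2 | 1 1⟩
  P={1,4,5,6}:  v_{1} + v_{4} + v_{5} + v_{6} = 0  →  sig = ⟨4 | 0⟩
  P={1,3,4,6}:  v_{1} + v_{3} + v_{4} + v_{6} = v_{2}  →  sig = ⟨4 | 1⟩

Sorted signature multiset PRS(X):
    ⟨2 | 1⟩
    ⟨2 | 1⟩
    ⟨2 | 1 1⟩
    ⟨4 | 0⟩
    ⟨4 | 1⟩


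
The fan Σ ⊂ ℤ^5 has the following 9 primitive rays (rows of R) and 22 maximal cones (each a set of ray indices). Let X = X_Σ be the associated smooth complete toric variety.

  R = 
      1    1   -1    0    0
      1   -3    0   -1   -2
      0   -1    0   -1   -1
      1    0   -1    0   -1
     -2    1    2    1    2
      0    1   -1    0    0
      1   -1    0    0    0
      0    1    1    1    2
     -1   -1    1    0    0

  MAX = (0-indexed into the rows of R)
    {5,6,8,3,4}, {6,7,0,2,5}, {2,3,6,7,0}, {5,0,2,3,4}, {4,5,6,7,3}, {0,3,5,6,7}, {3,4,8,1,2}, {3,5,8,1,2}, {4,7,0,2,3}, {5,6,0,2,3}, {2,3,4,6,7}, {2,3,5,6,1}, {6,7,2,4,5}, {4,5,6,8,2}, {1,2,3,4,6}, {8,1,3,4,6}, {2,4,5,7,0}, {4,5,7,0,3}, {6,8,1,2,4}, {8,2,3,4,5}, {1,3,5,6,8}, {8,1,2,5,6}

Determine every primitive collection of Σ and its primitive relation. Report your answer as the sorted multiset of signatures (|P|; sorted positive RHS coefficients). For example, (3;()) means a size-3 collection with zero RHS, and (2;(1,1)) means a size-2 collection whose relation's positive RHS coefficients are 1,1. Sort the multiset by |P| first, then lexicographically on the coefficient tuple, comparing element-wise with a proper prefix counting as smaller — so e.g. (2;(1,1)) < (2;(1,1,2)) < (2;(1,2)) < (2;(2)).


9 collections generate NE(X_Σ); each relation:

  • {0,8}:  v_{0} + v_{8} = 0  →  sig = (2;())
  • {7,8}:  v_{7} + v_{8} = v_{4} + v_{6}  →  sig = (2;(1,1))
  • {0,1}:  v_{0} + v_{1} = v_{2} + v_{3} + v_{6}  →  sig = (2;(1,1,1))
  • {1,7}:  v_{1} + v_{7} = v_{2} + v_{3} + v_{4} + 2·v_{6}  →  sig = (2;(1,1,1,2))
  • {0,4,6}:  v_{0} + v_{4} + v_{6} = v_{7}  →  sig = (3;(1))
  • {1,4,5}:  v_{1} + v_{4} + v_{5} = v_{8}  →  sig = (3;(1))
  • {2,3,5,7}:  v_{2} + v_{3} + v_{5} + v_{7} = v_{0}  →  sig = (4;(1))
  • {2,3,6,8}:  v_{2} + v_{3} + v_{6} + v_{8} = v_{1}  →  sig = (4;(1))
  • {2,3,4,5,6}:  v_{2} + v_{3} + v_{4} + v_{5} + v_{6} = 0  →  sig = (5;())

so the primitive-relation signature multiset is
{ (2;()),  (2;(1,1)),  (2;(1,1,1)),  (2;(1,1,1,2)),  (3;(1)) ×2,  (4;(1)) ×2,  (5;()) }


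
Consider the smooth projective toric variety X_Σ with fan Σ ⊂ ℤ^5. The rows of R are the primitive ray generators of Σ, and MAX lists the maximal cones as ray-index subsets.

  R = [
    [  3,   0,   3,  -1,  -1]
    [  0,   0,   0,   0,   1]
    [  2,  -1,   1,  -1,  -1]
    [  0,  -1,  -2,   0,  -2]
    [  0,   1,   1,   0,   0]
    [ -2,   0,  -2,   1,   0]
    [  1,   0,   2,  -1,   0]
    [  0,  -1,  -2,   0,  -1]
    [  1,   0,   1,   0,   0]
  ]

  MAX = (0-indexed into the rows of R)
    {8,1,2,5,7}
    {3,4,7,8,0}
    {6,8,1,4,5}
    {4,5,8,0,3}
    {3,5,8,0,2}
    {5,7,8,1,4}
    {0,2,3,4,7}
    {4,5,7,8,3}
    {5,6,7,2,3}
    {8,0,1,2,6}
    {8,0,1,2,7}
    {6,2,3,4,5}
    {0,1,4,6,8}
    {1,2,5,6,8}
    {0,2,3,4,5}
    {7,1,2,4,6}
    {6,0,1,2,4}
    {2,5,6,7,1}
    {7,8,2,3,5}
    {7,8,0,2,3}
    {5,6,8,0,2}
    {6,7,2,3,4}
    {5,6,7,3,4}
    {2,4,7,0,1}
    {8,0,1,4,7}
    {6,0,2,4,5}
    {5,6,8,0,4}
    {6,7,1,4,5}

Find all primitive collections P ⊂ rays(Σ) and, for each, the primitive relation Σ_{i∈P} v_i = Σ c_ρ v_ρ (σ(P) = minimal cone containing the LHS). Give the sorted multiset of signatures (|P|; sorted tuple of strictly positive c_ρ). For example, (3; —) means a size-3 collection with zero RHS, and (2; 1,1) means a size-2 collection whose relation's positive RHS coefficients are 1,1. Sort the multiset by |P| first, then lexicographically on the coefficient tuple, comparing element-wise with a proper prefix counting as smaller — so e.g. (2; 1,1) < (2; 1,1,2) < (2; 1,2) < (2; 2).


10 collections generate NE(X_Σ); each relation:

  P = {1,3}:  v_{1} + v_{3} = v_{7} ; sig = (2; 1)
  P = {0,1,5}:  v_{0} + v_{1} + v_{5} = v_{8} ; sig = (3; 1)
  P = {2,4,8}:  v_{2} + v_{4} + v_{8} = v_{0} ; sig = (3; 1)
  P = {6,7,8}:  v_{6} + v_{7} + v_{8} = v_{2} ; sig = (3; 1)
  P = {0,5,7}:  v_{0} + v_{5} + v_{7} = v_{3} + v_{8} ; sig = (3; 1,1)
  P = {3,6,8}:  v_{3} + v_{6} + v_{8} = 2·v_{2} + v_{4} + v_{5} ; sig = (3; 1,1,2)
  P = {0,6,7}:  v_{0} + v_{6} + v_{7} = 2·v_{2} + v_{4} ; sig = (3; 1,2)
  P = {0,3,6}:  v_{0} + v_{3} + v_{6} = 3·v_{2} + 2·v_{4} + v_{5} ; sig = (3; 1,2,3)
  P = {1,2,4,5}:  v_{1} + v_{2} + v_{4} + v_{5} = 0 ; sig = (4; —)
  P = {2,4,5,7}:  v_{2} + v_{4} + v_{5} + v_{7} = v_{3} ; sig = (4; 1)

Sorted signature multiset PRS(X):
    |P|=2: 1 collection, coeffs (1)
    |P|=3: 7 collections, coeffs (1), (1), (1), (1,1), (1,1,2), (1,2), (1,2,3)
    |P|=4: 2 collections, coeffs (), (1)


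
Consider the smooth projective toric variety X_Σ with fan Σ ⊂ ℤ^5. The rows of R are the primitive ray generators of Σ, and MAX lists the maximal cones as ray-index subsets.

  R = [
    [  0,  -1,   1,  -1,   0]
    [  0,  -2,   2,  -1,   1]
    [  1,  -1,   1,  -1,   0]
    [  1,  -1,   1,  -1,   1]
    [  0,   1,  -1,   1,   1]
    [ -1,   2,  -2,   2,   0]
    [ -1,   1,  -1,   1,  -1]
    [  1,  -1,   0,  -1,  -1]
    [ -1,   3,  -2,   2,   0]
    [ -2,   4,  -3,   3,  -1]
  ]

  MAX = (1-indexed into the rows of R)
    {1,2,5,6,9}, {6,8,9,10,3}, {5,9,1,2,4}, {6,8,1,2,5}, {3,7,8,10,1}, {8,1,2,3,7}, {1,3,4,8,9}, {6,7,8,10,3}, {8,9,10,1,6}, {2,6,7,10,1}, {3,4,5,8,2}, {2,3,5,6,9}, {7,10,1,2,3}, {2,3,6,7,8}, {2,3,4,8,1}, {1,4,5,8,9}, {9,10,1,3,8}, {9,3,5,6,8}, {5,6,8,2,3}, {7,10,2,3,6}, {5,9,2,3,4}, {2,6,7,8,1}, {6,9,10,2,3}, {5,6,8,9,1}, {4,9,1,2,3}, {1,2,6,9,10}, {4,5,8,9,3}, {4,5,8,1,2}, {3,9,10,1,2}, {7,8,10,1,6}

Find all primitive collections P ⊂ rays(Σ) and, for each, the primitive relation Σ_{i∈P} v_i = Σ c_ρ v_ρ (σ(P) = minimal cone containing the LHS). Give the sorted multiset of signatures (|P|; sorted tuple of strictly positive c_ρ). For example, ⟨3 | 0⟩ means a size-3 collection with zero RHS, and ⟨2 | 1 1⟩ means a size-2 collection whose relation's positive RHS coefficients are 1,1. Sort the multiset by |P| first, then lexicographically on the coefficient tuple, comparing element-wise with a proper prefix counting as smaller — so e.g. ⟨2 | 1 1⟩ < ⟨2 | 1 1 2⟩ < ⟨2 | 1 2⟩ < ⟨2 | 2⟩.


Minimal non-faces — 10 found among 10 rays, 30 max cones:

  P={4,7}:  v_{4} + v_{7} = 0  →  sig = ⟨2 | 0⟩
  P={4,6}:  v_{4} + v_{6} = v_{5}  →  sig = ⟨2 | 1⟩
  P={4,10}:  v_{4} + v_{10} = v_{9}  →  sig = ⟨2 | 1⟩
  P={5,7}:  v_{5} + v_{7} = v_{6}  →  sig = ⟨2 | 1⟩
  P={7,9}:  v_{7} + v_{9} = v_{10}  →  sig = ⟨2 | 1⟩
  P={5,10}:  v_{5} + v_{10} = v_{6} + v_{9}  →  sig = ⟨2 | 1 1⟩
  P={1,3,6}:  v_{1} + v_{3} + v_{6} = 0  →  sig = ⟨3 | 0⟩
  P={2,8,9}:  v_{2} + v_{8} + v_{9} = 0  →  sig = ⟨3 | 0⟩
  P={1,3,5}:  v_{1} + v_{3} + v_{5} = v_{4}  →  sig = ⟨3 | 1⟩
  P={2,8,10}:  v_{2} + v_{8} + v_{10} = v_{7}  →  sig = ⟨3 | 1⟩

Signatures (|P|; sorted positive RHS coefficients), sorted:
{ ⟨2 | 0⟩,  ⟨2 | 1⟩ ×4,  ⟨2 | 1 1⟩,  ⟨3 | 0⟩ ×2,  ⟨3 | 1⟩ ×2 }


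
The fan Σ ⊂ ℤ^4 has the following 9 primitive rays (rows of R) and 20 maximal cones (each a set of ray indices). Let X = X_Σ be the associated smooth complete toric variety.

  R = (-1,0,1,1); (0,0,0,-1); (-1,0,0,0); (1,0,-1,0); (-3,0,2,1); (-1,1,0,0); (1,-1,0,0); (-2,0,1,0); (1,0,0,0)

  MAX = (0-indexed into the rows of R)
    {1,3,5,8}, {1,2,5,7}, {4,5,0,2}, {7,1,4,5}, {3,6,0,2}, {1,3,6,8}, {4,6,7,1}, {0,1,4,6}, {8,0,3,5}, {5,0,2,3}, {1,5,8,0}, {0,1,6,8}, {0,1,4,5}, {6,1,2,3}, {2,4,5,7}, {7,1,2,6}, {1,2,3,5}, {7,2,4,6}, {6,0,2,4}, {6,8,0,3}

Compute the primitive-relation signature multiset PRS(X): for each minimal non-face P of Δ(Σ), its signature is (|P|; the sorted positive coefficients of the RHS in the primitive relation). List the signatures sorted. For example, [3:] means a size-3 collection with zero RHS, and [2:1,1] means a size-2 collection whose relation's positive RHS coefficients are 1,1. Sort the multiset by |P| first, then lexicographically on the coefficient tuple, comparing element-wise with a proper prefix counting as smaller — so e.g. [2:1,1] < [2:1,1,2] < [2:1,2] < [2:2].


Primitive collections (10):

  P = {2,8}:  v_{2} + v_{8} = 0 — sig = [2:]
  P = {5,6}:  v_{5} + v_{6} = 0 — sig = [2:]
  P = {0,7}:  v_{0} + v_{7} = v_{4} — sig = [2:1]
  P = {3,7}:  v_{3} + v_{7} = v_{2} — sig = [2:1]
  P = {3,4}:  v_{3} + v_{4} = v_{0} + v_{2} — sig = [2:1,1]
  P = {7,8}:  v_{7} + v_{8} = v_{0} + v_{1} — sig = [2:1,1]
  P = {4,8}:  v_{4} + v_{8} = 2·v_{0} + v_{1} — sig = [2:1,2]
  P = {0,1,3}:  v_{0} + v_{1} + v_{3} = 0 — sig = [3:]
  P = {0,1,2}:  v_{0} + v_{1} + v_{2} = v_{7} — sig = [3:1]
  P = {1,2,4}:  v_{1} + v_{2} + v_{4} = 2·v_{7} — sig = [3:2]

Sorted signature multiset PRS(X):
{ [2:] ×2,  [2:1] ×2,  [2:1,1] ×2,  [2:1,2],  [3:],  [3:1],  [3:2] }


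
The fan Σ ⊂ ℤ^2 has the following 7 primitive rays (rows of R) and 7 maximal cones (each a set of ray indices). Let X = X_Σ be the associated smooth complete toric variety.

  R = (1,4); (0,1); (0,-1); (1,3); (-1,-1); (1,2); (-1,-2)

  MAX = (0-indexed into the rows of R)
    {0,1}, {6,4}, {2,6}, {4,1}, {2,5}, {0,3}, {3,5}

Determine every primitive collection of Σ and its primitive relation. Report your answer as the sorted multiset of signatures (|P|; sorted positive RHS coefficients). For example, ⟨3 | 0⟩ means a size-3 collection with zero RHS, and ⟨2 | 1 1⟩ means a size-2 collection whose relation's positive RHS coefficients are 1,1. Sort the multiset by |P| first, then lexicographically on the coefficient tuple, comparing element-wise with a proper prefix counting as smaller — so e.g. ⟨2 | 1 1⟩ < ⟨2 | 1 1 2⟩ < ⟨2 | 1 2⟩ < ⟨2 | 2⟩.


Minimal non-faces — 14 found among 7 rays, 7 max cones:

  P = {1,2}:  v_{1} + v_{2} = 0  ⟹  sig = ⟨2 | 0⟩
  P = {5,6}:  v_{5} + v_{6} = 0  ⟹  sig = ⟨2 | 0⟩
  P = {0,2}:  v_{0} + v_{2} = v_{3}  ⟹  sig = ⟨2 | 1⟩
  P = {1,3}:  v_{1} + v_{3} = v_{0}  ⟹  sig = ⟨2 | 1⟩
  P = {1,5}:  v_{1} + v_{5} = v_{3}  ⟹  sig = ⟨2 | 1⟩
  P = {1,6}:  v_{1} + v_{6} = v_{4}  ⟹  sig = ⟨2 | 1⟩
  P = {2,3}:  v_{2} + v_{3} = v_{5}  ⟹  sig = ⟨2 | 1⟩
  P = {2,4}:  v_{2} + v_{4} = v_{6}  ⟹  sig = ⟨2 | 1⟩
  P = {3,6}:  v_{3} + v_{6} = v_{1}  ⟹  sig = ⟨2 | 1⟩
  P = {4,5}:  v_{4} + v_{5} = v_{1}  ⟹  sig = ⟨2 | 1⟩
  P = {0,5}:  v_{0} + v_{5} = 2·v_{3}  ⟹  sig = ⟨2 | 2⟩
  P = {0,6}:  v_{0} + v_{6} = 2·v_{1}  ⟹  sig = ⟨2 | 2⟩
  P = {3,4}:  v_{3} + v_{4} = 2·v_{1}  ⟹  sig = ⟨2 | 2⟩
  P = {0,4}:  v_{0} + v_{4} = 3·v_{1}  ⟹  sig = ⟨2 | 3⟩

so the primitive-relation signature multiset is
    |P|=2: 14 collections, coeffs (), (), (1), (1), (1), (1), (1), (1), (1), (1), (2), (2), (2), (3)


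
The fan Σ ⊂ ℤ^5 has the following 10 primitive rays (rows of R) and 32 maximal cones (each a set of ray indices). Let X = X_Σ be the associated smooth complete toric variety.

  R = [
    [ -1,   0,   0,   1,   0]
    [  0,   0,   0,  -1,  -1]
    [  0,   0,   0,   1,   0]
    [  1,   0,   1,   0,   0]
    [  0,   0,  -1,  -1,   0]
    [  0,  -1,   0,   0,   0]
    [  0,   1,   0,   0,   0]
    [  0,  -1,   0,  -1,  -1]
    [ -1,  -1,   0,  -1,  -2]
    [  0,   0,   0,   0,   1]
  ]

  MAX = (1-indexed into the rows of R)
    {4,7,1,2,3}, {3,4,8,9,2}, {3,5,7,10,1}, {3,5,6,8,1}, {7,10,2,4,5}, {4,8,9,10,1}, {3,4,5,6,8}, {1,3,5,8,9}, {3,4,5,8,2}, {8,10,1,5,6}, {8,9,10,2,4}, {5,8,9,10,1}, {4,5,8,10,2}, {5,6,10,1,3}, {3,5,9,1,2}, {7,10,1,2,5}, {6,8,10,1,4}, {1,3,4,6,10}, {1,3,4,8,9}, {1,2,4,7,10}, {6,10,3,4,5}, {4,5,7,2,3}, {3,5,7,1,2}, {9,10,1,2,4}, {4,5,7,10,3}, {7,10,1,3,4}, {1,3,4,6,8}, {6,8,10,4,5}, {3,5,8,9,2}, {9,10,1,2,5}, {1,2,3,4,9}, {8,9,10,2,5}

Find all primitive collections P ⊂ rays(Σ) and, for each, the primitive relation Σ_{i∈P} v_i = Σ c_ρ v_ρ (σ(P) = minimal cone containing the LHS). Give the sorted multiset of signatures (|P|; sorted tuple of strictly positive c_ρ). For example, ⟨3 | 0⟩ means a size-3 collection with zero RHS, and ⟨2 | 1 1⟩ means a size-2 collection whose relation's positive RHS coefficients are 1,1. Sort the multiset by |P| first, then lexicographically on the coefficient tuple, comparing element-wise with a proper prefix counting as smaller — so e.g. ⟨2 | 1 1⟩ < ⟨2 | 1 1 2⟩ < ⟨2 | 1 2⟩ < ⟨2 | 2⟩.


Δ(Σ) — 10 vertices, 11 min non-faces:

  • {6,7}:  v_{6} + v_{7} = 0  ⇒ sig = ⟨2 | 0⟩
  • {2,6}:  v_{2} + v_{6} = v_{8}  ⇒ sig = ⟨2 | 1⟩
  • {7,8}:  v_{7} + v_{8} = v_{2}  ⇒ sig = ⟨2 | 1⟩
  • {6,9}:  v_{6} + v_{9} = v_{1} + 2·v_{8}  ⇒ sig = ⟨2 | 1 2⟩
  • {7,9}:  v_{7} + v_{9} = v_{1} + 2·v_{2}  ⇒ sig = ⟨2 | 1 2⟩
  • {1,4,5}:  v_{1} + v_{4} + v_{5} = 0  ⇒ sig = ⟨3 | 0⟩
  • {2,3,10}:  v_{2} + v_{3} + v_{10} = 0  ⇒ sig = ⟨3 | 0⟩
  • {1,2,8}:  v_{1} + v_{2} + v_{8} = v_{9}  ⇒ sig = ⟨3 | 1⟩
  • {3,8,10}:  v_{3} + v_{8} + v_{10} = v_{6}  ⇒ sig = ⟨3 | 1⟩
  • {3,9,10}:  v_{3} + v_{9} + v_{10} = v_{1} + v_{8}  ⇒ sig = ⟨3 | 1 1⟩
  • {4,5,9}:  v_{4} + v_{5} + v_{9} = v_{2} + v_{8}  ⇒ sig = ⟨3 | 1 1⟩

so the primitive-relation signature multiset is
{ ⟨2 | 0⟩,  ⟨2 | 1⟩ ×2,  ⟨2 | 1 2⟩ ×2,  ⟨3 | 0⟩ ×2,  ⟨3 | 1⟩ ×2,  ⟨3 | 1 1⟩ ×2 }


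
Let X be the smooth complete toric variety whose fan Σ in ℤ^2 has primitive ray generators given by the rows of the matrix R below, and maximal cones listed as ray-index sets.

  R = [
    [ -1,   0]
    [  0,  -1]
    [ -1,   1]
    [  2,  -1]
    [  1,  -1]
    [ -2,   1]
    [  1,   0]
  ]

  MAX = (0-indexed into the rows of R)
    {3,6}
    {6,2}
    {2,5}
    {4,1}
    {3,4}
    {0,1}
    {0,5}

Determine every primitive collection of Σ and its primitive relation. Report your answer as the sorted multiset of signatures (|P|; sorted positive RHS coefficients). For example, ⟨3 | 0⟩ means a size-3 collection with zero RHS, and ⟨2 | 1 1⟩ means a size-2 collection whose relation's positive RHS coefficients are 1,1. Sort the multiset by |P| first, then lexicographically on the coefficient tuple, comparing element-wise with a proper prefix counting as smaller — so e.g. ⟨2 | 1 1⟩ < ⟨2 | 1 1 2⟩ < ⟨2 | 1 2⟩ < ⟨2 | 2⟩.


The 14 primitive collections of Σ (r=7, n=2):

  P = {0,6}:  v_{0} + v_{6} = 0  →  sig = ⟨2 | 0⟩
  P = {2,4}:  v_{2} + v_{4} = 0  →  sig = ⟨2 | 0⟩
  P = {3,5}:  v_{3} + v_{5} = 0  →  sig = ⟨2 | 0⟩
  P = {0,2}:  v_{0} + v_{2} = v_{5}  →  sig = ⟨2 | 1⟩
  P = {0,3}:  v_{0} + v_{3} = v_{4}  →  sig = ⟨2 | 1⟩
  P = {0,4}:  v_{0} + v_{4} = v_{1}  →  sig = ⟨2 | 1⟩
  P = {1,2}:  v_{1} + v_{2} = v_{0}  →  sig = ⟨2 | 1⟩
  P = {1,6}:  v_{1} + v_{6} = v_{4}  →  sig = ⟨2 | 1⟩
  P = {2,3}:  v_{2} + v_{3} = v_{6}  →  sig = ⟨2 | 1⟩
  P = {4,5}:  v_{4} + v_{5} = v_{0}  →  sig = ⟨2 | 1⟩
  P = {4,6}:  v_{4} + v_{6} = v_{3}  →  sig = ⟨2 | 1⟩
  P = {5,6}:  v_{5} + v_{6} = v_{2}  →  sig = ⟨2 | 1⟩
  P = {1,3}:  v_{1} + v_{3} = 2·v_{4}  →  sig = ⟨2 | 2⟩
  P = {1,5}:  v_{1} + v_{5} = 2·v_{0}  →  sig = ⟨2 | 2⟩

so the primitive-relation signature multiset is
{ ⟨2 | 0⟩ ×3,  ⟨2 | 1⟩ ×9,  ⟨2 | 2⟩ ×2 }


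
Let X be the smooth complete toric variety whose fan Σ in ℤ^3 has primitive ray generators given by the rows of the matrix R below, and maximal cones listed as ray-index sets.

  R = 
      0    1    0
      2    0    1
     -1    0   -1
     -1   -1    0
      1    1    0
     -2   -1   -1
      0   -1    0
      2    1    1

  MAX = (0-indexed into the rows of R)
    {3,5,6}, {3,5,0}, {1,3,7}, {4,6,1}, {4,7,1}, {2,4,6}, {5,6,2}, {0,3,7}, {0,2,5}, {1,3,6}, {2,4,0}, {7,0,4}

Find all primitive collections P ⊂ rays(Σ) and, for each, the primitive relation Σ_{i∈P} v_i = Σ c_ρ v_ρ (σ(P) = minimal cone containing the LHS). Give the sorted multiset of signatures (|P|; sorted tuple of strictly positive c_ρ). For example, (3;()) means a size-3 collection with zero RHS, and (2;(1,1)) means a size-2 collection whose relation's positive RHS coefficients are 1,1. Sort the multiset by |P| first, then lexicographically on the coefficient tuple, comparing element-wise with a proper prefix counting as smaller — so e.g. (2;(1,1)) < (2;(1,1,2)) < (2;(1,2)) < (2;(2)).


Σ has 10 primitive collections:

  P={0,6}:  v_{0} + v_{6} = 0 — sig = (2;())
  P={3,4}:  v_{3} + v_{4} = 0 — sig = (2;())
  P={5,7}:  v_{5} + v_{7} = 0 — sig = (2;())
  P={0,1}:  v_{0} + v_{1} = v_{7} — sig = (2;(1))
  P={1,5}:  v_{1} + v_{5} = v_{6} — sig = (2;(1))
  P={2,3}:  v_{2} + v_{3} = v_{5} — sig = (2;(1))
  P={2,7}:  v_{2} + v_{7} = v_{4} — sig = (2;(1))
  P={4,5}:  v_{4} + v_{5} = v_{2} — sig = (2;(1))
  P={6,7}:  v_{6} + v_{7} = v_{1} — sig = (2;(1))
  P={1,2}:  v_{1} + v_{2} = v_{4} + v_{6} — sig = (2;(1,1))

so the primitive-relation signature multiset is
    (2;())
    (2;())
    (2;())
    (2;(1))
    (2;(1))
    (2;(1))
    (2;(1))
    (2;(1))
    (2;(1))
    (2;(1,1))


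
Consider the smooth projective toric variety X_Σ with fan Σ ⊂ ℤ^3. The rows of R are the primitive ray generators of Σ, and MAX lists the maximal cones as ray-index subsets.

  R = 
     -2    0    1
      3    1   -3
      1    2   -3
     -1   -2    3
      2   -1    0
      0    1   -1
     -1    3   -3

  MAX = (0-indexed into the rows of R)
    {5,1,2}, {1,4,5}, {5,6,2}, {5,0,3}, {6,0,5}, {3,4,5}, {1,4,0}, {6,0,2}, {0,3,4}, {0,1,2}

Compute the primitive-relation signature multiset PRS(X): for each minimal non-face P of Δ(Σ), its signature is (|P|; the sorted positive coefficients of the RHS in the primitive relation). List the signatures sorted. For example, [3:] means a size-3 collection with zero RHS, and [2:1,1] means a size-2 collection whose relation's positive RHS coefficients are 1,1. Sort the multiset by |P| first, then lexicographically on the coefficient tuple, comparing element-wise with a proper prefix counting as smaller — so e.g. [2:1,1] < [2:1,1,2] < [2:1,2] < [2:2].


9 minimal non-faces of Δ(Σ) (on 7 rays):

  P={2,3}:  v_{2} + v_{3} = 0  ⇒ sig = [2:]
  P={1,3}:  v_{1} + v_{3} = v_{4}  ⇒ sig = [2:1]
  P={2,4}:  v_{2} + v_{4} = v_{1}  ⇒ sig = [2:1]
  P={4,6}:  v_{4} + v_{6} = v_{2}  ⇒ sig = [2:1]
  P={3,6}:  v_{3} + v_{6} = v_{0} + v_{5}  ⇒ sig = [2:1,1]
  P={1,6}:  v_{1} + v_{6} = 2·v_{2}  ⇒ sig = [2:2]
  P={0,4,5}:  v_{0} + v_{4} + v_{5} = 0  ⇒ sig = [3:]
  P={0,1,5}:  v_{0} + v_{1} + v_{5} = v_{2}  ⇒ sig = [3:1]
  P={0,2,5}:  v_{0} + v_{2} + v_{5} = v_{6}  ⇒ sig = [3:1]

Signatures (|P|; sorted positive RHS coefficients), sorted:
    |P|=2: 6 collections, coeffs (), (1), (1), (1), (1,1), (2)
    |P|=3: 3 collections, coeffs (), (1), (1)


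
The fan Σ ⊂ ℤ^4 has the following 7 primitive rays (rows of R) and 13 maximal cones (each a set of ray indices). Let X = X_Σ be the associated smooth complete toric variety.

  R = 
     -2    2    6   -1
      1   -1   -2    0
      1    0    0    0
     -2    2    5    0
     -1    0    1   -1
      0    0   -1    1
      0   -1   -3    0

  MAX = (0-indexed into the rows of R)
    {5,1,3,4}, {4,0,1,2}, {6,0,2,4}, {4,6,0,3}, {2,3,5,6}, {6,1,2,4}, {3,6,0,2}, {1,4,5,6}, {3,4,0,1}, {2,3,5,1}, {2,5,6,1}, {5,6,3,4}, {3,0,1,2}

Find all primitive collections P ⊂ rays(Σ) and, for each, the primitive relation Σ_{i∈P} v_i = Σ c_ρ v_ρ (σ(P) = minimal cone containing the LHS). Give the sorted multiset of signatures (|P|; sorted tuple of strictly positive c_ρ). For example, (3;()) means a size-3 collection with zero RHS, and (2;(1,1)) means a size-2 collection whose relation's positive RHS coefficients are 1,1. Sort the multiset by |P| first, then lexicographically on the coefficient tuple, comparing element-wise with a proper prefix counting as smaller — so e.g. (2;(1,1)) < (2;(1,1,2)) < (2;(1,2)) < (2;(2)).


The 5 primitive collections of Σ (r=7, n=4):

  {0,5}:  v_{0} + v_{5} = v_{3} — sig = (2;(1))
  {2,4,5}:  v_{2} + v_{4} + v_{5} = 0 — sig = (3;())
  {0,1,6}:  v_{0} + v_{1} + v_{6} = v_{4} — sig = (3;(1))
  {2,3,4}:  v_{2} + v_{3} + v_{4} = v_{0} — sig = (3;(1))
  {1,3,6}:  v_{1} + v_{3} + v_{6} = v_{4} + v_{5} — sig = (3;(1,1))

Hence PRS(X_Σ) =
{ (2;(1)),  (3;()),  (3;(1)) ×2,  (3;(1,1)) }


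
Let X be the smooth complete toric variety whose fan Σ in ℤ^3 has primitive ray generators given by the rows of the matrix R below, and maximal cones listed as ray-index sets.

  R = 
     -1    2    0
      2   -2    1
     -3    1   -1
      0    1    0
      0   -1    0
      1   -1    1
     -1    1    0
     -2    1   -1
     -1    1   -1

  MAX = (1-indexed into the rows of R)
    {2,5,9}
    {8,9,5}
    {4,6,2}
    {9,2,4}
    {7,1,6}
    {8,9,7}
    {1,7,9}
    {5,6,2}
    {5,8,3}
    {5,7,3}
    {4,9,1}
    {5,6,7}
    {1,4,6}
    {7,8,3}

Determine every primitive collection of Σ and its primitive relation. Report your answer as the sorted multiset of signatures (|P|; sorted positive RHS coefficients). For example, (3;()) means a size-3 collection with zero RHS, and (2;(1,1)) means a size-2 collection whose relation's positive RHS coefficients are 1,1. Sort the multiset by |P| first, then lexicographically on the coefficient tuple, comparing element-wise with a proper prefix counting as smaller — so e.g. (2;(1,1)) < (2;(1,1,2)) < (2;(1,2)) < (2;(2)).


Δ(Σ) — 9 vertices, 17 min non-faces:

  {4,5}:  v_{4} + v_{5} = 0 ; sig = (2;())
  {6,9}:  v_{6} + v_{9} = 0 ; sig = (2;())
  {1,5}:  v_{1} + v_{5} = v_{7} ; sig = (2;(1))
  {2,7}:  v_{2} + v_{7} = v_{6} ; sig = (2;(1))
  {2,8}:  v_{2} + v_{8} = v_{5} ; sig = (2;(1))
  {4,7}:  v_{4} + v_{7} = v_{1} ; sig = (2;(1))
  {1,2}:  v_{1} + v_{2} = v_{4} + v_{6} ; sig = (2;(1,1))
  {3,4}:  v_{3} + v_{4} = v_{7} + v_{8} ; sig = (2;(1,1))
  {4,8}:  v_{4} + v_{8} = v_{7} + v_{9} ; sig = (2;(1,1))
  {6,8}:  v_{6} + v_{8} = v_{5} + v_{7} ; sig = (2;(1,1))
  {1,3}:  v_{1} + v_{3} = 2·v_{7} + v_{8} ; sig = (2;(1,2))
  {1,8}:  v_{1} + v_{8} = 2·v_{7} + v_{9} ; sig = (2;(1,2))
  {2,3}:  v_{2} + v_{3} = 2·v_{5} + v_{7} ; sig = (2;(1,2))
  {3,9}:  v_{3} + v_{9} = 2·v_{8} ; sig = (2;(2))
  {3,6}:  v_{3} + v_{6} = 2·v_{5} + 2·v_{7} ; sig = (2;(2,2))
  {5,7,8}:  v_{5} + v_{7} + v_{8} = v_{3} ; sig = (3;(1))
  {5,7,9}:  v_{5} + v_{7} + v_{9} = v_{8} ; sig = (3;(1))

Sorted signature multiset PRS(X):
{ (2;()) ×2,  (2;(1)) ×4,  (2;(1,1)) ×4,  (2;(1,2)) ×3,  (2;(2)),  (2;(2,2)),  (3;(1)) ×2 }


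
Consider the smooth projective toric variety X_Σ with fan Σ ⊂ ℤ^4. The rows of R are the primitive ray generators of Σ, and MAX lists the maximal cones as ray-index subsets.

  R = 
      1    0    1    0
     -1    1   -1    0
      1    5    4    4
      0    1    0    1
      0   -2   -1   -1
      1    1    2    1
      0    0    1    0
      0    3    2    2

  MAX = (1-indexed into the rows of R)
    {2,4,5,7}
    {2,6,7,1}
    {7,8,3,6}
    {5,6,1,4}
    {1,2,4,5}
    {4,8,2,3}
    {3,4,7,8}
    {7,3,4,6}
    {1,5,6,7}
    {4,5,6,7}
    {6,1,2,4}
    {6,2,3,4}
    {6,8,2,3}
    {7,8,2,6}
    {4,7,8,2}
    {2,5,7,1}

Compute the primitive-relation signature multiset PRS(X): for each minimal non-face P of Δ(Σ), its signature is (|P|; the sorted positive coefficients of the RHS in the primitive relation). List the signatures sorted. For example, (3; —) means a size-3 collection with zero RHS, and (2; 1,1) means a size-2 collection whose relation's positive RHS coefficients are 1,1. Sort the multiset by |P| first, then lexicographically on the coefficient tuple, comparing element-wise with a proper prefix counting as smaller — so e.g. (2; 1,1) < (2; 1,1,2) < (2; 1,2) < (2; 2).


9 minimal non-faces of Δ(Σ) (on 8 rays):

  • {5,8}:  v_{5} + v_{8} = v_{4} + v_{7}  so sig = (2; 1,1)
  • {3,5}:  v_{3} + v_{5} = 2·v_{4} + v_{6} + v_{7}  so sig = (2; 1,1,2)
  • {1,3}:  v_{1} + v_{3} = v_{2} + v_{4} + 3·v_{6}  so sig = (2; 1,1,3)
  • {1,8}:  v_{1} + v_{8} = v_{2} + 2·v_{6}  so sig = (2; 1,2)
  • {2,5,6}:  v_{2} + v_{5} + v_{6} = 0  so sig = (3; —)
  • {1,4,7}:  v_{1} + v_{4} + v_{7} = v_{6}  so sig = (3; 1)
  • {4,6,8}:  v_{4} + v_{6} + v_{8} = v_{3}  so sig = (3; 1)
  • {2,3,7}:  v_{2} + v_{3} + v_{7} = 2·v_{8}  so sig = (3; 2)
  • {2,4,6,7}:  v_{2} + v_{4} + v_{6} + v_{7} = v_{8}  so sig = (4; 1)

so the primitive-relation signature multiset is
[(2; 1,1), (2; 1,1,2), (2; 1,1,3), (2; 1,2), (3; —), (3; 1), (3; 1), (3; 2), (4; 1)]


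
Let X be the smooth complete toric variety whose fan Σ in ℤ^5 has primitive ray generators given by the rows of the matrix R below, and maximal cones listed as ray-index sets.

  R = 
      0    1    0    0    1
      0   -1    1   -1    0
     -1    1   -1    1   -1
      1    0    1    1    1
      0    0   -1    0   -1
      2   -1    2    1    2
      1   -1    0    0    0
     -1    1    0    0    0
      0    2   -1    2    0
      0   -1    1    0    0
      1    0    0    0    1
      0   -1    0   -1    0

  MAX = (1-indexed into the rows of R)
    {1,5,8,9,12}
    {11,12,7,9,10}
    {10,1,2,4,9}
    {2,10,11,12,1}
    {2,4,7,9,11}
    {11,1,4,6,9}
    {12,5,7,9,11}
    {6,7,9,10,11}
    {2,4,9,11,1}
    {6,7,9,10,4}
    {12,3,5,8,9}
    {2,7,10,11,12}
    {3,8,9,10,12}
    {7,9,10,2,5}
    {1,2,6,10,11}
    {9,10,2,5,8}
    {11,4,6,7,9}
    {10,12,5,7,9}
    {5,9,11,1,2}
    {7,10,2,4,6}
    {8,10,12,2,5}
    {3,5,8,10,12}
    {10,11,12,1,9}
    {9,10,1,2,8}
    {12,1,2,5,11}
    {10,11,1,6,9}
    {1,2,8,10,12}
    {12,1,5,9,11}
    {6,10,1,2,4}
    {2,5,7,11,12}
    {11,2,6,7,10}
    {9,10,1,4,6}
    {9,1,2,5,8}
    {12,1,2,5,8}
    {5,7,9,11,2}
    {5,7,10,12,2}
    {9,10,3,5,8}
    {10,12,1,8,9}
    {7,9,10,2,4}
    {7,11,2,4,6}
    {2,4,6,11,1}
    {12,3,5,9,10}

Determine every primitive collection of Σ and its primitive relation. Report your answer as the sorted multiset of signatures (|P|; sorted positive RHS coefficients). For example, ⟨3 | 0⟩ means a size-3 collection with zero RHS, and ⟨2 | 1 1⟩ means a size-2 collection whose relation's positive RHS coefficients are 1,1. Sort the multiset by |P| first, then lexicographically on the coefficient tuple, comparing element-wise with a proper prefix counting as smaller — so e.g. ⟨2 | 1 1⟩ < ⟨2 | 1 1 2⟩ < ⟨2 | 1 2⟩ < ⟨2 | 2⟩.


22 minimal non-faces of Δ(Σ) (on 12 rays):

  P = {7,8}:  v_{7} + v_{8} = 0  →  sig = ⟨2 | 0⟩
  P = {1,7}:  v_{1} + v_{7} = v_{11}  →  sig = ⟨2 | 1⟩
  P = {8,11}:  v_{8} + v_{11} = v_{1}  →  sig = ⟨2 | 1⟩
  P = {3,4}:  v_{3} + v_{4} = v_{9} + v_{10}  →  sig = ⟨2 | 1 1⟩
  P = {3,11}:  v_{3} + v_{11} = v_{9} + v_{12}  →  sig = ⟨2 | 1 1⟩
  P = {4,12}:  v_{4} + v_{12} = v_{10} + v_{11}  →  sig = ⟨2 | 1 1⟩
  P = {5,6}:  v_{5} + v_{6} = v_{4} + v_{7}  →  sig = ⟨2 | 1 1⟩
  P = {1,3}:  v_{1} + v_{3} = v_{8} + v_{9} + v_{12}  →  sig = ⟨2 | 1 1 1⟩
  P = {2,3}:  v_{2} + v_{3} = v_{5} + v_{8} + v_{10}  →  sig = ⟨2 | 1 1 1⟩
  P = {4,5}:  v_{4} + v_{5} = v_{2} + v_{7} + v_{9}  →  sig = ⟨2 | 1 1 1⟩
  P = {6,8}:  v_{6} + v_{8} = v_{1} + v_{4} + v_{10}  →  sig = ⟨2 | 1 1 1⟩
  P = {3,7}:  v_{3} + v_{7} = v_{5} + v_{9} + v_{10} + v_{12}  →  sig = ⟨2 | 1 1 1 1⟩
  P = {4,8}:  v_{4} + v_{8} = v_{1} + v_{2} + v_{9} + v_{10}  →  sig = ⟨2 | 1 1 1 1⟩
  P = {3,6}:  v_{3} + v_{6} = v_{9} + 2·v_{10} + v_{11}  →  sig = ⟨2 | 1 1 2⟩
  P = {6,12}:  v_{6} + v_{12} = 2·v_{10} + 2·v_{11}  →  sig = ⟨2 | 2 2⟩
  P = {1,5,10}:  v_{1} + v_{5} + v_{10} = 0  →  sig = ⟨3 | 0⟩
  P = {2,9,12}:  v_{2} + v_{9} + v_{12} = 0  →  sig = ⟨3 | 0⟩
  P = {4,10,11}:  v_{4} + v_{10} + v_{11} = v_{6}  →  sig = ⟨3 | 1⟩
  P = {5,10,11}:  v_{5} + v_{10} + v_{11} = v_{7}  →  sig = ⟨3 | 1⟩
  P = {2,6,9}:  v_{2} + v_{6} + v_{9} = 2·v_{4}  →  sig = ⟨3 | 2⟩
  P = {2,9,10,11}:  v_{2} + v_{9} + v_{10} + v_{11} = v_{4}  →  sig = ⟨4 | 1⟩
  P = {5,8,9,10,12}:  v_{5} + v_{8} + v_{9} + v_{10} + v_{12} = v_{3}  →  sig = ⟨5 | 1⟩

Sorted signature multiset PRS(X):
    |P|=2: 15 collections, coeffs (), (1), (1), (1,1), (1,1), (1,1), (1,1), (1,1,1), (1,1,1), (1,1,1), (1,1,1), (1,1,1,1), (1,1,1,1), (1,1,2), (2,2)
    |P|=3: 5 collections, coeffs (), (), (1), (1), (2)
    |P|=4: 1 collection, coeffs (1)
    |P|=5: 1 collection, coeffs (1)


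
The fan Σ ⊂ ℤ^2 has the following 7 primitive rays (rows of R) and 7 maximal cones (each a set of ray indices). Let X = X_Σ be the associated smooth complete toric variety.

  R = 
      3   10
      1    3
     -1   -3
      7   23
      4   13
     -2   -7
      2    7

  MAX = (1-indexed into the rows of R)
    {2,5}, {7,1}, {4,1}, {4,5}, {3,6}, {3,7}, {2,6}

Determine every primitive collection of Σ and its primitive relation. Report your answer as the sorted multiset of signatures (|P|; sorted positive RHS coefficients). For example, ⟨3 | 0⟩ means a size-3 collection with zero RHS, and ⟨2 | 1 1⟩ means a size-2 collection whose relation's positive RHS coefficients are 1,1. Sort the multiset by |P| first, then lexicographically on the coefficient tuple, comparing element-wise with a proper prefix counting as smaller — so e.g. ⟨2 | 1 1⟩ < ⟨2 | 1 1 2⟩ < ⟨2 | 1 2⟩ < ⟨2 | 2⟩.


Primitive collections (14):

  P = {2,3}:  v_{2} + v_{3} = 0  →  sig = ⟨2 | 0⟩
  P = {6,7}:  v_{6} + v_{7} = 0  →  sig = ⟨2 | 0⟩
  P = {1,2}:  v_{1} + v_{2} = v_{5}  →  sig = ⟨2 | 1⟩
  P = {1,3}:  v_{1} + v_{3} = v_{7}  →  sig = ⟨2 | 1⟩
  P = {1,5}:  v_{1} + v_{5} = v_{4}  →  sig = ⟨2 | 1⟩
  P = {1,6}:  v_{1} + v_{6} = v_{2}  →  sig = ⟨2 | 1⟩
  P = {2,7}:  v_{2} + v_{7} = v_{1}  →  sig = ⟨2 | 1⟩
  P = {3,5}:  v_{3} + v_{5} = v_{1}  →  sig = ⟨2 | 1⟩
  P = {4,6}:  v_{4} + v_{6} = v_{2} + v_{5}  →  sig = ⟨2 | 1 1⟩
  P = {2,4}:  v_{2} + v_{4} = 2·v_{5}  →  sig = ⟨2 | 2⟩
  P = {3,4}:  v_{3} + v_{4} = 2·v_{1}  →  sig = ⟨2 | 2⟩
  P = {5,6}:  v_{5} + v_{6} = 2·v_{2}  →  sig = ⟨2 | 2⟩
  P = {5,7}:  v_{5} + v_{7} = 2·v_{1}  →  sig = ⟨2 | 2⟩
  P = {4,7}:  v_{4} + v_{7} = 3·v_{1}  →  sig = ⟨2 | 3⟩

Sorted signature multiset PRS(X):
{ ⟨2 | 0⟩ ×2,  ⟨2 | 1⟩ ×6,  ⟨2 | 1 1⟩,  ⟨2 | 2⟩ ×4,  ⟨2 | 3⟩ }
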